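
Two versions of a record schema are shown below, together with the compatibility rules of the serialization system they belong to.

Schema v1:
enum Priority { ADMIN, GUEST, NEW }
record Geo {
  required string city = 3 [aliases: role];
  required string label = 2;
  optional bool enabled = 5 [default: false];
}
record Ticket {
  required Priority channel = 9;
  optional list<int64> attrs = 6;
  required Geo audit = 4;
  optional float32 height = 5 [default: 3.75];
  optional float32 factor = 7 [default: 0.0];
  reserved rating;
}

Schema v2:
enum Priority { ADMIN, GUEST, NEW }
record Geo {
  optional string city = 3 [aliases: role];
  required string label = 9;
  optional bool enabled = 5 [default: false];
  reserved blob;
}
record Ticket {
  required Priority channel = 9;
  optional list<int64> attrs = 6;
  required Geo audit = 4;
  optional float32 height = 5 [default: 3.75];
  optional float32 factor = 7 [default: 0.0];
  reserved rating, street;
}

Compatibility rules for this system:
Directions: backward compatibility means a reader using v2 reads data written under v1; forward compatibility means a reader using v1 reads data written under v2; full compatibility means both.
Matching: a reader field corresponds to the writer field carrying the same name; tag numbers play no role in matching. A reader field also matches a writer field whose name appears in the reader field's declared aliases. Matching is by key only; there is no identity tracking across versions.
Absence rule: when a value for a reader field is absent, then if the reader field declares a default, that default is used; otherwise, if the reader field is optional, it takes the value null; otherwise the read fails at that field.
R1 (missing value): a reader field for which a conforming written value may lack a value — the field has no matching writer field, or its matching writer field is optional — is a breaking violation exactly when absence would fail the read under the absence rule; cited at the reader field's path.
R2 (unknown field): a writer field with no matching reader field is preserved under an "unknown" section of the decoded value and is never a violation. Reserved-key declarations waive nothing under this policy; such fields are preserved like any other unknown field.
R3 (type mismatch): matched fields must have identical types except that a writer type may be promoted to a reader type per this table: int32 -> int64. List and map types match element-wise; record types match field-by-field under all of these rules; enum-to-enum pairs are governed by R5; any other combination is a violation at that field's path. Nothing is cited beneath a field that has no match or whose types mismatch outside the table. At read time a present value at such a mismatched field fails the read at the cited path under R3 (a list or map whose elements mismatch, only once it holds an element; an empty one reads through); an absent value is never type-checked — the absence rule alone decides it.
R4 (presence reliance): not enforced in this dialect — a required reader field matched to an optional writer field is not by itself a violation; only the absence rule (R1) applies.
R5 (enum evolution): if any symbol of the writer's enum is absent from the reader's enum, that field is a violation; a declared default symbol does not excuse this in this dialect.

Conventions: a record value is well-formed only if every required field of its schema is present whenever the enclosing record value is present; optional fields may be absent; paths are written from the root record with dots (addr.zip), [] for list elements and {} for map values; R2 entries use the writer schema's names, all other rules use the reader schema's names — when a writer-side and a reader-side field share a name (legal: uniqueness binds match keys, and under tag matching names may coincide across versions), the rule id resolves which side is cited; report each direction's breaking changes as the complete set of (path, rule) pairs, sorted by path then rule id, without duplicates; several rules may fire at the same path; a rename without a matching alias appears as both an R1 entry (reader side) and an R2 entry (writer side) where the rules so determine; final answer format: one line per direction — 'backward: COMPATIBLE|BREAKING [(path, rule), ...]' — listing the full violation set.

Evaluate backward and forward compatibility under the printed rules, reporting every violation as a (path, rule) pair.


backward: COMPATIBLE []; forward: BREAKING [(audit.city, R1)]

the writer's type comes first in each Ticket pair
checking backward for Ticket: reader v2 against writer v1:
  channel: paired with writer channel (Priority -> Priority; writer required)
  attrs: paired with writer attrs (list<int64> -> list<int64>; writer optional)
  audit: paired with writer audit (Geo -> Geo; writer required)
  height: paired with writer height (float32 -> float32; writer optional)
  factor: paired with writer factor (float32 -> float32; writer optional)
  audit.city: paired with writer audit.city (string -> string; writer required)
  audit.label: paired with writer audit.label (string -> string; writer required)
  audit.enabled: paired with writer audit.enabled (bool -> bool; writer optional)
  => backward: COMPATIBLE
checking forward for Ticket: reader v1 against writer v2:
  channel: paired with writer channel (Priority -> Priority; writer required)
  attrs: paired with writer attrs (list<int64> -> list<int64>; writer optional)
  audit: paired with writer audit (Geo -> Geo; writer required)
  height: paired with writer height (float32 -> float32; writer optional)
  factor: paired with writer factor (float32 -> float32; writer optional)
  audit.city: paired with writer audit.city (string -> string; writer optional)
  audit.label: paired with writer audit.label (string -> string; writer required)
  audit.enabled: paired with writer audit.enabled (bool -> bool; writer optional)
  R1 fires at audit.city
  => forward verdict for Ticket: BREAKING, 1 violation(s)


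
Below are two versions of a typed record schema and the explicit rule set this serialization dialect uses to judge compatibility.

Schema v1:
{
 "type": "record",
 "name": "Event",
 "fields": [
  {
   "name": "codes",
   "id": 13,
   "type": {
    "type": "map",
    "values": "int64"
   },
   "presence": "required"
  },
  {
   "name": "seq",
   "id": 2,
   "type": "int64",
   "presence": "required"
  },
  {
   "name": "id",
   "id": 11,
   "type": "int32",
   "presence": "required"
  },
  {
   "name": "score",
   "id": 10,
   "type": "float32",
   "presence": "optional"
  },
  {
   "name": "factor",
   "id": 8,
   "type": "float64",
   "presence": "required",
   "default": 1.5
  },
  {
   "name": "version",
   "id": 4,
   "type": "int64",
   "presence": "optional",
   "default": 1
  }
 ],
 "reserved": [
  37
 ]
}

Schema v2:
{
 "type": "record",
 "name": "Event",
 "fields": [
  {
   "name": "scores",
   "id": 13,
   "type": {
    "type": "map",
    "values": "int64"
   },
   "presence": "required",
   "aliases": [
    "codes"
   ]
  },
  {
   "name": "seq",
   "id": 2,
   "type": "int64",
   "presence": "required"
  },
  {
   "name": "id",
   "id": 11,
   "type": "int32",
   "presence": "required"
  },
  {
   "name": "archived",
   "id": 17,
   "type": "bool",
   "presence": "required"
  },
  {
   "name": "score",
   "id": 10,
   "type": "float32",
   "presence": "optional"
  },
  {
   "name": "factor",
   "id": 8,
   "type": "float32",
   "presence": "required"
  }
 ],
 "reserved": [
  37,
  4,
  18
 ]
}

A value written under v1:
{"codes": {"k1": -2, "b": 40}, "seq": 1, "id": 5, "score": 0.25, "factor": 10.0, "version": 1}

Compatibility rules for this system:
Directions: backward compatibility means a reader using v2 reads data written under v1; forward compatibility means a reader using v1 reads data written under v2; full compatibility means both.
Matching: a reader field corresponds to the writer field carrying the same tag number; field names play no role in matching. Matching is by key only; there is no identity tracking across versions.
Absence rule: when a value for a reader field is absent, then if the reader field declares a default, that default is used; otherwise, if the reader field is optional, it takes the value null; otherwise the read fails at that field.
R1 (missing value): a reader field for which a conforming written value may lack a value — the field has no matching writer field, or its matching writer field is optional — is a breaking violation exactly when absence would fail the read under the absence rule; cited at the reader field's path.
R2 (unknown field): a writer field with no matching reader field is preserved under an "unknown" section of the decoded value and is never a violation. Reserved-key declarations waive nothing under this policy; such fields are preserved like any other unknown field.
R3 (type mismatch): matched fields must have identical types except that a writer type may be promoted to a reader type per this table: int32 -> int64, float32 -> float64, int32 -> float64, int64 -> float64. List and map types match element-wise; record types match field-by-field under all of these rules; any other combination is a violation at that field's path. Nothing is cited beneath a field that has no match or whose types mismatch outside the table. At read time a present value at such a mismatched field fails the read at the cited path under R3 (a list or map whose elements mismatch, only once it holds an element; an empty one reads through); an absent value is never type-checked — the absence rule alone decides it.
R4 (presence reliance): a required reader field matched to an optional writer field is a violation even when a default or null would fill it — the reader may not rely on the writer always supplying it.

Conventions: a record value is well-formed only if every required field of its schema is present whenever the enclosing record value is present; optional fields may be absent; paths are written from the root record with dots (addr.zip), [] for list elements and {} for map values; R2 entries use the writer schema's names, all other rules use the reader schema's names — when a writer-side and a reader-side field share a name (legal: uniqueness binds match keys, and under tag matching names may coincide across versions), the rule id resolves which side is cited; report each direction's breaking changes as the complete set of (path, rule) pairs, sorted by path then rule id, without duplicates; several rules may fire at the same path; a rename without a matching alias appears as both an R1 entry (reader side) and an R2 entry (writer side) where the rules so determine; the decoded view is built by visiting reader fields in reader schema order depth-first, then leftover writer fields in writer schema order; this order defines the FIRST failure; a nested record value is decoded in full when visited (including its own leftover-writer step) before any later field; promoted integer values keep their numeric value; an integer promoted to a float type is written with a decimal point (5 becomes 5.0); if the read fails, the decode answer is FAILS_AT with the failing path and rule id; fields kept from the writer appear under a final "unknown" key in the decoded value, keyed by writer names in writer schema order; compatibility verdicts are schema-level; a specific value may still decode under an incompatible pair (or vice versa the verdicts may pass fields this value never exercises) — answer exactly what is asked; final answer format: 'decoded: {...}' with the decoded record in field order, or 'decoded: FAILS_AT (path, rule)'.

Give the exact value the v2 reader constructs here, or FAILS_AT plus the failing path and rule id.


each type pair in Event: writer, then reader
decode (reader v2):
  scores := {"k1": -2, "b": 40} (from writer codes)
  seq := 1
  id := 5
  read fails at archived under R1 (no fill)
  => FAILS_AT (archived, R1)
diffs on Event not affecting the asked answer:
  field factor in record Event: type float64 changed to float32 (its default is dropped) -> matters for Event compatibility verdicts, not for this value's decode
  removed field version from record Event (its key 4 joins the reserved list) -> fires no rule on Event under this dialect and leaves the result unchanged
  renamed field codes to scores in record Event (alias codes declared on the renamed field) -> fires no rule on Event under this dialect and leaves the result unchanged

decoded: FAILS_AT (archived, R1)


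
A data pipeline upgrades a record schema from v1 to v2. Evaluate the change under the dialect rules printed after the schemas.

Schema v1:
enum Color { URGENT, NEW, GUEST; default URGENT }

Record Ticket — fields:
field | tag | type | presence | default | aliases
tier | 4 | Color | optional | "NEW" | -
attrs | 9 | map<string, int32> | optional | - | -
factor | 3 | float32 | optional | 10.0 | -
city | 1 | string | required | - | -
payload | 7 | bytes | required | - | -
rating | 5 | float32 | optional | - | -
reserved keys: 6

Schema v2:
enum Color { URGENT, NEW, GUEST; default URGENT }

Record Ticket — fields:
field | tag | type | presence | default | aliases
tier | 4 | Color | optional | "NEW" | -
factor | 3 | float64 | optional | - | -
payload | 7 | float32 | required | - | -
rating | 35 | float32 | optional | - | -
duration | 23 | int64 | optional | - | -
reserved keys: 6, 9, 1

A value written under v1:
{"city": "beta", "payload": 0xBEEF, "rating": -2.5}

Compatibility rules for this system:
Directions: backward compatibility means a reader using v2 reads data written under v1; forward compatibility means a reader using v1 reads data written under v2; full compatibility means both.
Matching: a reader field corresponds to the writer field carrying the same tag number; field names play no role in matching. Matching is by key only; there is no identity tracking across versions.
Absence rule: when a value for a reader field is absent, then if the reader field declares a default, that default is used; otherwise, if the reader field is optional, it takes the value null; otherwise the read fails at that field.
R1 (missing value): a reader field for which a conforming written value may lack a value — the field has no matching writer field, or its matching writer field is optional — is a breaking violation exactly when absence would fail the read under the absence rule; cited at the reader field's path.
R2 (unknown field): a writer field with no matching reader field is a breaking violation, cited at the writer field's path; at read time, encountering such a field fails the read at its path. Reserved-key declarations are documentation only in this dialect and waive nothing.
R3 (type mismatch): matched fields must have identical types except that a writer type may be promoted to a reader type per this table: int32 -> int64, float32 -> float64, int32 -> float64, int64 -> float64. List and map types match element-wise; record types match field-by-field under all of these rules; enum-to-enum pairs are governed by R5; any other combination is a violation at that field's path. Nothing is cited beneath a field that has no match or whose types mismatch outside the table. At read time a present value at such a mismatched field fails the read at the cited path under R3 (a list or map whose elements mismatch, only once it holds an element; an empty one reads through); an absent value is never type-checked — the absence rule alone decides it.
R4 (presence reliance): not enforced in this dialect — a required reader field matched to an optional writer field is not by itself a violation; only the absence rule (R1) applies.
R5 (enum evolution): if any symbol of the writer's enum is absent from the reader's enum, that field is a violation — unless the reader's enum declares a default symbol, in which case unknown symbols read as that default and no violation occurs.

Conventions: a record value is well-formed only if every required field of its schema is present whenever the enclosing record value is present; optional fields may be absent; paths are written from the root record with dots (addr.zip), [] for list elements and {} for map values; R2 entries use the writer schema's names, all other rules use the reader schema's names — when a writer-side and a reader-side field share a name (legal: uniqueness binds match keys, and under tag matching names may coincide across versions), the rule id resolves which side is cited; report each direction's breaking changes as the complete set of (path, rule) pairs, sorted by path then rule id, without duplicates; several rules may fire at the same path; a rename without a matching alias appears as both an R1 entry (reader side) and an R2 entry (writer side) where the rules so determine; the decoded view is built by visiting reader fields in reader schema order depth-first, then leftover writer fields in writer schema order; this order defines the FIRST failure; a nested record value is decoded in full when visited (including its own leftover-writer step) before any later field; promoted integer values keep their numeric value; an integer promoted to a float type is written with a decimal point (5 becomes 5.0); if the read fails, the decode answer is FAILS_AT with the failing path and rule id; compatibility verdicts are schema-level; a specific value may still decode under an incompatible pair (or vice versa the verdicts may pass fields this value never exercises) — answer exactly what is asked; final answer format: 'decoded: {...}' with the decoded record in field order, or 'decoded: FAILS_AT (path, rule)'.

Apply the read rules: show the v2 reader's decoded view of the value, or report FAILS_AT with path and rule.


in Ticket below, arrows point writer -> reader
decode (reader v2):
  tier := "NEW" (no value, default fills)
  factor := null (not supplied -> null)
  read fails at payload under R3
  => FAILS_AT (payload, R3)
remaining Ticket differences; none change what is asked:
  removed field attrs from record Ticket (its key 9 joins the reserved list) -> shifts the Ticket verdicts, not this decode
  removed field city from record Ticket (its key 1 joins the reserved list) -> shifts the Ticket verdicts, not this decode
  added field duration to record Ticket: optional int64, tag 23 (in v2 it sits last) -> shifts the Ticket verdicts, not this decode
  field rating in record Ticket: tag 5 changed to 35 -> shifts the Ticket verdicts, not this decode
  field factor in record Ticket: type float32 changed to float64 (its default is dropped) -> shifts the Ticket verdicts, not this decode

decoded: FAILS_AT (payload, R3)


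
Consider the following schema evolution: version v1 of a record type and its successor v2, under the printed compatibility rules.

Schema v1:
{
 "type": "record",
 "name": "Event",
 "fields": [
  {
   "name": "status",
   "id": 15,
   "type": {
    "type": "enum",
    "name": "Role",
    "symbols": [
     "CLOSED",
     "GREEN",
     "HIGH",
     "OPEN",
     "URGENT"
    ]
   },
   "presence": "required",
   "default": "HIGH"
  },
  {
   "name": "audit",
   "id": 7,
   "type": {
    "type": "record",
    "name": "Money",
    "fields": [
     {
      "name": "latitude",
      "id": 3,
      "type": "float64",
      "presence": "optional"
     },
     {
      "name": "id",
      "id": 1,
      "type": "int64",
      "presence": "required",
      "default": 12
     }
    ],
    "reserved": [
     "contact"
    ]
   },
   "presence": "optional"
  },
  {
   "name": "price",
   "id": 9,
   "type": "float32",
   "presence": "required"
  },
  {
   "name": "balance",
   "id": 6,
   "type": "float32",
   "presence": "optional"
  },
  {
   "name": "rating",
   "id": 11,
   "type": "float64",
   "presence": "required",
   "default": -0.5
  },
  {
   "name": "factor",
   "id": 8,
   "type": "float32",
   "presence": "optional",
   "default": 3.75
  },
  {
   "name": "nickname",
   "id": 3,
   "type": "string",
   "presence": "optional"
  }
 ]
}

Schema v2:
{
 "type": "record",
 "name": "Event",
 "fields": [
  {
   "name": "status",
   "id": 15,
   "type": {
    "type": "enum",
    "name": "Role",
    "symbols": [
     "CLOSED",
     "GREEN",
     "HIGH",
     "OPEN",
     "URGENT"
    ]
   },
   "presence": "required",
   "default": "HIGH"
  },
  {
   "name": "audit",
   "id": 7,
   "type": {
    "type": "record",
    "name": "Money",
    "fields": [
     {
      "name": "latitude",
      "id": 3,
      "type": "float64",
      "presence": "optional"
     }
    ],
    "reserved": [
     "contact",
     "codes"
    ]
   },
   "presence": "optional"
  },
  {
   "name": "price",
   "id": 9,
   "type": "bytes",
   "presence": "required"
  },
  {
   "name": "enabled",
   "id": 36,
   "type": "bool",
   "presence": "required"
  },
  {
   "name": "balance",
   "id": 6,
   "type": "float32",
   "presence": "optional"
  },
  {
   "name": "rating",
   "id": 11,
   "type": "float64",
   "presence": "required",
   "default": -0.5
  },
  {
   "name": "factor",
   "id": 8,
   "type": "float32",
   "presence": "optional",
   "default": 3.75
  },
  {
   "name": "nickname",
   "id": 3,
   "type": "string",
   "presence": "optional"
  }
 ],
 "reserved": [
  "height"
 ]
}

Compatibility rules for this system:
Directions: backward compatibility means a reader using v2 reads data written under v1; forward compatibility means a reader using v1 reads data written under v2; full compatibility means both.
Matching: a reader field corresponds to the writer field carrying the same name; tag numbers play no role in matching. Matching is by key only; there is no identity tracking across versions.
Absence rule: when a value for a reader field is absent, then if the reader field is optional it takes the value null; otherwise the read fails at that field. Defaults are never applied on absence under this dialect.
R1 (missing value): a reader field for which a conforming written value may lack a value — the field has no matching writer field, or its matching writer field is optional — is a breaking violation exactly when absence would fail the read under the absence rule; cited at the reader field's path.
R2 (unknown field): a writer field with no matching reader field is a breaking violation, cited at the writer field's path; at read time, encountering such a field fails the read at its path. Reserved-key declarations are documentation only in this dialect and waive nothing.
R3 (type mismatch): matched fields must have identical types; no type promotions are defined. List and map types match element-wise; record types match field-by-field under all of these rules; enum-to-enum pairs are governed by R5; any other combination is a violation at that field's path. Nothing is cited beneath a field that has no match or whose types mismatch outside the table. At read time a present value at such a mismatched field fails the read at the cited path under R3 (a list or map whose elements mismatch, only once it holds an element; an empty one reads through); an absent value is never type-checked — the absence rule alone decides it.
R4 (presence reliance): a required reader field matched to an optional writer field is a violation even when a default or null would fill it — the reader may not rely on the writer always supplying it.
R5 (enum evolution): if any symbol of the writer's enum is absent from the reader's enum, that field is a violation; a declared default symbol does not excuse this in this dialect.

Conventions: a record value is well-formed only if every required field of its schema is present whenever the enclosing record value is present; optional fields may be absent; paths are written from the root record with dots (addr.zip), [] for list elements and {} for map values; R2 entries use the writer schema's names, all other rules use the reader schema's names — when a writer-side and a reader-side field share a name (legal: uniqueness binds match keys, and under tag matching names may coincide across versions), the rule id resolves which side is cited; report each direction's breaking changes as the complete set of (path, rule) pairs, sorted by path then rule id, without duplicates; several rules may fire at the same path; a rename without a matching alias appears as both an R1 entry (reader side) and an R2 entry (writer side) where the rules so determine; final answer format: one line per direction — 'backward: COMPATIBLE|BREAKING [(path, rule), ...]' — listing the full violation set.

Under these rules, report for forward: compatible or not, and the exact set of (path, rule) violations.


arrows below run writer -> reader for Event
forward pass over Event, reader schema v1, writer schema v2:
  status: Role -> Role, writer required; from status
  audit: Money -> Money, writer optional; from audit
  price: bytes -> float32, writer required; from price
  balance: float32 -> float32, writer optional; from balance
  rating: float64 -> float64, writer required; from rating
  factor: float32 -> float32, writer optional; from factor
  nickname: string -> string, writer optional; from nickname
  writer field enabled has no reader counterpart
  audit.latitude: float64 -> float64, writer optional; from audit.latitude
  audit.id: no writer match
  violation R1 at audit.id
  violation R2 at enabled
  violation R3 at price
  forward on Event therefore BREAKING (3)

forward: BREAKING [(audit.id, R1), (enabled, R2), (price, R3)]


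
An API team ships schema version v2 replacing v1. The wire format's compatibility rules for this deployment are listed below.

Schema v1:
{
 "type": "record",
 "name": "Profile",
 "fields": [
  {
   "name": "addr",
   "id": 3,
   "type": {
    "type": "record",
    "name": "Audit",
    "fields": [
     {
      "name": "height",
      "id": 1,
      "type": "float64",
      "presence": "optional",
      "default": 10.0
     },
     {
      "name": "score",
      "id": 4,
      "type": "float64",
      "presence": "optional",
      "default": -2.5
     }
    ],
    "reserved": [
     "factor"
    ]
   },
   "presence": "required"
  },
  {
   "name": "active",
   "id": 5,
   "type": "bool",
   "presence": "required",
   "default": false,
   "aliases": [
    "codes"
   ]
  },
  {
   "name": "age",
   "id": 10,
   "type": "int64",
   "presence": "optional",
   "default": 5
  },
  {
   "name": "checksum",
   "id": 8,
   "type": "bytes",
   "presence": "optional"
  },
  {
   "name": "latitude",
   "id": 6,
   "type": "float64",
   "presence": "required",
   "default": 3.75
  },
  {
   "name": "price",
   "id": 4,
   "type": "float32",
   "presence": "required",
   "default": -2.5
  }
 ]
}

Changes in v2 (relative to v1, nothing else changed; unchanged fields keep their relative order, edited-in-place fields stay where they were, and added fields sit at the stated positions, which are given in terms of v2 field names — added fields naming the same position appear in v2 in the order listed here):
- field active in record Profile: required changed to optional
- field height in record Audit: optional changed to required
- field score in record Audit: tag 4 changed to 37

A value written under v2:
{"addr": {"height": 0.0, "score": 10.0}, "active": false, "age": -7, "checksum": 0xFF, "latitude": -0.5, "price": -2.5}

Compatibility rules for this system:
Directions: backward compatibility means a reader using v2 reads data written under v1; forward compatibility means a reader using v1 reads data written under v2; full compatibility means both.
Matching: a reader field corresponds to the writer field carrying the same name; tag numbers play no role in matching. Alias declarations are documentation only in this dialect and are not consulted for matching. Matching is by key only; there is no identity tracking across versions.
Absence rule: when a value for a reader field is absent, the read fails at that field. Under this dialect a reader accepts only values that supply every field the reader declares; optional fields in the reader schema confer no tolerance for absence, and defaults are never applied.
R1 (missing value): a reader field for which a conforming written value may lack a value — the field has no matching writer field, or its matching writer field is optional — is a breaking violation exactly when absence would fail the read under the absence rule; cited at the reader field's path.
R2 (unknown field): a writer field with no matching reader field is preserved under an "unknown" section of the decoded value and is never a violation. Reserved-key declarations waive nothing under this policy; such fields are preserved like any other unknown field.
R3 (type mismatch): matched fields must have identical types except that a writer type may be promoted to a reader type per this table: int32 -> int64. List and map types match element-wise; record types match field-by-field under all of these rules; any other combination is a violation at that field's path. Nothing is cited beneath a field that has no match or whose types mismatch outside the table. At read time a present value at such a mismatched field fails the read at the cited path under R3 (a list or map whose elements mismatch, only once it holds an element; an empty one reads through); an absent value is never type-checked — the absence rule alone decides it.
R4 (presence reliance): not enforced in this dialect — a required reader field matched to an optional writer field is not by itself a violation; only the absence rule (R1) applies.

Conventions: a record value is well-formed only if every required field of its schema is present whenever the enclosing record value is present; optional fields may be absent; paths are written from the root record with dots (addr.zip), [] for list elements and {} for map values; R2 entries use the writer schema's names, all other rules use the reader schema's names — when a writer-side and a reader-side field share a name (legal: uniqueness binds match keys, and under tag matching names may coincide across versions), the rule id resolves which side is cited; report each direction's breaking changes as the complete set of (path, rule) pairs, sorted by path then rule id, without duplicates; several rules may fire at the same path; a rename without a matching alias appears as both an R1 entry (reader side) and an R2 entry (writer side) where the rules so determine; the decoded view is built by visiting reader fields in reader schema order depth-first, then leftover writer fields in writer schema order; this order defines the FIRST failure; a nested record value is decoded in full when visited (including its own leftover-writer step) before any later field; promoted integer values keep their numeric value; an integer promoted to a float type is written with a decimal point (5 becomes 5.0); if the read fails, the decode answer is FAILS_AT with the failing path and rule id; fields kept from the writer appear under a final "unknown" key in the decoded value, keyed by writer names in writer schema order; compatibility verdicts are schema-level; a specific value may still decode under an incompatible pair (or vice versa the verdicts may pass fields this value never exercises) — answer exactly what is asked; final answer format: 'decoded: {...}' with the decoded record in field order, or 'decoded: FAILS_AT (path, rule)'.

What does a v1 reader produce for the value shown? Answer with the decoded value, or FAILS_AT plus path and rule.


decoded: {"addr": {"height": 0.0, "score": 10.0}, "active": false, "age": -7, "checksum": 0xFF, "latitude": -0.5, "price": -2.5}

arrows below run writer -> reader for Profile
migrating the Profile value to v1:
  addr.height := 0.0
  addr.score := 10.0
  active := false
  age := -7
  checksum := 0xFF
  latitude := -0.5
  price := -2.5
  => decoded: {"addr": {"height": 0.0, "score": 10.0}, "active": false, "age": -7, "checksum": 0xFF, "latitude": -0.5, "price": -2.5}
remaining Profile differences; none change what is asked:
  field active in record Profile: required changed to optional -> shifts the Profile verdicts, not this decode
  field height in record Audit: optional changed to required -> shifts the Profile verdicts, not this decode
  field score in record Audit: tag 4 changed to 37 -> no rule fires on it and the decoded Profile view is identical with or without it


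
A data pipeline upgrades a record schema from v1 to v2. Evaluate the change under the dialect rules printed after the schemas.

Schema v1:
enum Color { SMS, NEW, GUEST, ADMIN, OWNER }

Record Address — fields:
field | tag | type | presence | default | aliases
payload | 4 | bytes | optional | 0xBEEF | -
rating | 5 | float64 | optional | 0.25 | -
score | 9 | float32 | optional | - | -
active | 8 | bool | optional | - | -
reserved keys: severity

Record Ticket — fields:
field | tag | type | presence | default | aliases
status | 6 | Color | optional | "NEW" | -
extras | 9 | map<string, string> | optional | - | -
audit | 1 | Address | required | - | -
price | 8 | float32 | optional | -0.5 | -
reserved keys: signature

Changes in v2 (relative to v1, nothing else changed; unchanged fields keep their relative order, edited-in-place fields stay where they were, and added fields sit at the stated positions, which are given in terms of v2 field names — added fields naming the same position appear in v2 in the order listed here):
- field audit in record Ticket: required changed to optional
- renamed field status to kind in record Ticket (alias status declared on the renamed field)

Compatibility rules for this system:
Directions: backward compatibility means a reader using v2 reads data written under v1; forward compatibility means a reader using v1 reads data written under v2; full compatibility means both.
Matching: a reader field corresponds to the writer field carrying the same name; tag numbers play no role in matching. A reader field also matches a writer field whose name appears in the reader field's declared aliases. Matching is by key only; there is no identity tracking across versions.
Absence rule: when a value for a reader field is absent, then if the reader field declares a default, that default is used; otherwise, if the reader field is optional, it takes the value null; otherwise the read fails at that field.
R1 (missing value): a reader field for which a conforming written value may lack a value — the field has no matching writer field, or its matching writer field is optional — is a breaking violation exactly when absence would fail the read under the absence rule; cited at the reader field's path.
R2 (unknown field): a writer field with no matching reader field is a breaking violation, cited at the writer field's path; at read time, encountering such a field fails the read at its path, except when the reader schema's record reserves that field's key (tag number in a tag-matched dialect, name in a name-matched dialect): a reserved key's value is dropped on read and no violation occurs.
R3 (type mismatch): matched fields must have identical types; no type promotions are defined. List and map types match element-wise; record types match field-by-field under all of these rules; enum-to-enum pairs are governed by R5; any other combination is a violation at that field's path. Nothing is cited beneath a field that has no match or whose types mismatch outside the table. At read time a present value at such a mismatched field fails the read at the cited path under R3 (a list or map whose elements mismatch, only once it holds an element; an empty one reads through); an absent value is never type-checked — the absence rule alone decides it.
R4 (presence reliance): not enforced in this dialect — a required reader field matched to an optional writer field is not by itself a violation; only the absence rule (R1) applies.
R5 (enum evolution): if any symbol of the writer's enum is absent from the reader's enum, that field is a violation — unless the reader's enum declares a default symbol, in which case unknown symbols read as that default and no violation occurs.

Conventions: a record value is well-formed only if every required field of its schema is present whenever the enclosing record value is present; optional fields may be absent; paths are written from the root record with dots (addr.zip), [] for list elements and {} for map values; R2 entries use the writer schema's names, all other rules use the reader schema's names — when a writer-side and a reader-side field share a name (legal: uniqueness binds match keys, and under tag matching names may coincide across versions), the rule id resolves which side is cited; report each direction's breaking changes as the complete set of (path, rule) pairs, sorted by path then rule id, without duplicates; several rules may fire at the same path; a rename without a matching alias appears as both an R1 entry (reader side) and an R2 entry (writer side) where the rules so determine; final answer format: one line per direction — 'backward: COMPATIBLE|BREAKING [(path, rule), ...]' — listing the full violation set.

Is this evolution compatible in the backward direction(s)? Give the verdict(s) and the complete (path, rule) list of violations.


backward: COMPATIBLE []

arrows below run writer -> reader for Ticket
backward analysis of Ticket with v2 as reader and v1 as writer:
  kind <- status (Color -> Color, writer optional)
  extras <- extras (map<string, string> -> map<string, string>, writer optional)
  audit <- audit (Address -> Address, writer required)
  price <- price (float32 -> float32, writer optional)
  audit.payload <- audit.payload (bytes -> bytes, writer optional)
  audit.rating <- audit.rating (float64 -> float64, writer optional)
  audit.score <- audit.score (float32 -> float32, writer optional)
  audit.active <- audit.active (bool -> bool, writer optional)
  nothing fires on Ticket: backward is COMPATIBLE
the other Ticket changes do not affect what is asked:
  field audit in record Ticket: required changed to optional -> matters only for Ticket's forward compatibility — outside the asked direction
  renamed field status to kind in record Ticket (alias status declared on the renamed field) -> matters only for Ticket's forward compatibility — outside the asked direction


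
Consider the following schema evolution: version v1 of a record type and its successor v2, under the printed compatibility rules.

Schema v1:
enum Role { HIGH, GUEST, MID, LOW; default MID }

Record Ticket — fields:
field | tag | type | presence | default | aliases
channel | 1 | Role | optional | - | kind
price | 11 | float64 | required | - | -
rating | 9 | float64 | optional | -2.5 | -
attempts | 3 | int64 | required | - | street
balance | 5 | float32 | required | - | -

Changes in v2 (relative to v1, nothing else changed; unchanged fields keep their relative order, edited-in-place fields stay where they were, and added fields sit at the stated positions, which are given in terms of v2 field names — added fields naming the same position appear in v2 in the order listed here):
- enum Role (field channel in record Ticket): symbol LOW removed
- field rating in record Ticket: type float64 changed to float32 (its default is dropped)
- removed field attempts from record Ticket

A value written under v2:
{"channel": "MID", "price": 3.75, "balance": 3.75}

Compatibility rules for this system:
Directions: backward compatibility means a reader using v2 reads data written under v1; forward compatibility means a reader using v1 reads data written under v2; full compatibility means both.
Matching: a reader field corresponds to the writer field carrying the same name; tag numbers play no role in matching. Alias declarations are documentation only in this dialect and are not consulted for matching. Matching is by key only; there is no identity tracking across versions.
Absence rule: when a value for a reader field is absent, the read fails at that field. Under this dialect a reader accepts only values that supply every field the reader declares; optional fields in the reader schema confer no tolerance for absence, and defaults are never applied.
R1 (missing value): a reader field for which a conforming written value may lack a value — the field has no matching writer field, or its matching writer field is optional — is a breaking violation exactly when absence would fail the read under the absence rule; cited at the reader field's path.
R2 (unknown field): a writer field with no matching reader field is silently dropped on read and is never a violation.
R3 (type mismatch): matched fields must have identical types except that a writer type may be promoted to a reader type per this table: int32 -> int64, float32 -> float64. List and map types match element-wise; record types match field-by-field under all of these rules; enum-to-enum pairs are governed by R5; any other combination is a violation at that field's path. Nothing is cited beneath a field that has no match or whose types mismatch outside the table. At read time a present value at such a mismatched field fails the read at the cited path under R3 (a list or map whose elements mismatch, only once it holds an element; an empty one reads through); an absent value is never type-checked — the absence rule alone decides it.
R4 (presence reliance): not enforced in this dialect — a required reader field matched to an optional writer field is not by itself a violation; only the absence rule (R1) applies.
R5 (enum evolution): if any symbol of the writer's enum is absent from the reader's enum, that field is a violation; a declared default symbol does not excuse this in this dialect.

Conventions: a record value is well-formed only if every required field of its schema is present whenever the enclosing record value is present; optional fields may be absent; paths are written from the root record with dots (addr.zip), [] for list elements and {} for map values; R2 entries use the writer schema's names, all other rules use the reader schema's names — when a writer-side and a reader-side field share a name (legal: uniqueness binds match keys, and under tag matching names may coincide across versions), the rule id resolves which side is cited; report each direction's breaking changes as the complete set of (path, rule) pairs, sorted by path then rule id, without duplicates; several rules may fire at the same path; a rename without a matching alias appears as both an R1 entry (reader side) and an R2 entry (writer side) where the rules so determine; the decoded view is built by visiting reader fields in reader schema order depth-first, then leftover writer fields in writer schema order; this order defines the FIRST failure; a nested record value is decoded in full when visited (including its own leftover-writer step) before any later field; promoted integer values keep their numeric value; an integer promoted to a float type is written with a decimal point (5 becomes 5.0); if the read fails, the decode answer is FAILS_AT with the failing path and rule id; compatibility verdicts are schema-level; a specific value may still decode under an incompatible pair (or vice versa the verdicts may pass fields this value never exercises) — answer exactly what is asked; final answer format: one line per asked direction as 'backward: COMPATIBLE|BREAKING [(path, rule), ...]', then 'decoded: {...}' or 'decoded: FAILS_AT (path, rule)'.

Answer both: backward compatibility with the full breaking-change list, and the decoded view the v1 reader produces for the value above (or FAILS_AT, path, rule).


the writer's type comes first in each Ticket pair
backward on Ticket — v2 reading data written by v1:
  channel: Role -> Role, writer optional; from channel
  price: float64 -> float64, writer required; from price
  rating: float64 -> float32, writer optional; from rating
  balance: float32 -> float32, writer required; from balance
  leftover writer field: attempts
  rule R1 violated at channel
  rule R5 violated at channel
  rule R1 violated at rating
  rule R3 violated at rating
  => backward verdict for Ticket: BREAKING, 4 violation(s)
decoding the Ticket value with the v1 reader:
  channel := "MID"
  price := 3.75
  read fails at rating under R1 (no fill)
  => FAILS_AT (rating, R1)
checking off the Ticket differences that do not matter here:
  removed field attempts from record Ticket -> its effect on Ticket is confined to the forward direction, not asked

backward: BREAKING [(channel, R1), (channel, R5), (rating, R1), (rating, R3)]; decoded: FAILS_AT (rating, R1)
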